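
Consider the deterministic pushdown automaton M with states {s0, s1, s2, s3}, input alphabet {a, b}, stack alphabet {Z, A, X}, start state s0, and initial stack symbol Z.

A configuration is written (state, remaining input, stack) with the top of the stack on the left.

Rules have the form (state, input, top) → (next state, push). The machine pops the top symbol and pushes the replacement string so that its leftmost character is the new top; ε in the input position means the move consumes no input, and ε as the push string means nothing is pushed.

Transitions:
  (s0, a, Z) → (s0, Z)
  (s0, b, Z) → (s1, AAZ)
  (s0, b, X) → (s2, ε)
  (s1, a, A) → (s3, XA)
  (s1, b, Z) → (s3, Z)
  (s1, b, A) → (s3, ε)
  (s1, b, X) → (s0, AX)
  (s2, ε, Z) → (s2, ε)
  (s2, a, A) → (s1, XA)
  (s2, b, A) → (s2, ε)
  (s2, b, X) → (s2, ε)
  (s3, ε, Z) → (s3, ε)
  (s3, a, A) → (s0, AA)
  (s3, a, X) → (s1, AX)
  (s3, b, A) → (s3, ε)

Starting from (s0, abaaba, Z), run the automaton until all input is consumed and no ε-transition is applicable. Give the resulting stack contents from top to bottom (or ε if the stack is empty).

(s0, abaaba, Z)
  read a, top Z: go to s0, push Z → (s0, baaba, Z)
  read b, top Z: go to s1, push AAZ → (s1, aaba, AAZ)
  read a, top A: go to s3, push XA → (s3, aba, XAAZ)
  read a, top X: go to s1, push AX → (s1, ba, AXAAZ)
  read b, top A: go to s3, push ε → (s3, a, XAAZ)
  read a, top X: go to s1, push AX → (s1, ε, AXAAZ)
All input consumed in state s1 with stack AXAAZ.

AXAAZ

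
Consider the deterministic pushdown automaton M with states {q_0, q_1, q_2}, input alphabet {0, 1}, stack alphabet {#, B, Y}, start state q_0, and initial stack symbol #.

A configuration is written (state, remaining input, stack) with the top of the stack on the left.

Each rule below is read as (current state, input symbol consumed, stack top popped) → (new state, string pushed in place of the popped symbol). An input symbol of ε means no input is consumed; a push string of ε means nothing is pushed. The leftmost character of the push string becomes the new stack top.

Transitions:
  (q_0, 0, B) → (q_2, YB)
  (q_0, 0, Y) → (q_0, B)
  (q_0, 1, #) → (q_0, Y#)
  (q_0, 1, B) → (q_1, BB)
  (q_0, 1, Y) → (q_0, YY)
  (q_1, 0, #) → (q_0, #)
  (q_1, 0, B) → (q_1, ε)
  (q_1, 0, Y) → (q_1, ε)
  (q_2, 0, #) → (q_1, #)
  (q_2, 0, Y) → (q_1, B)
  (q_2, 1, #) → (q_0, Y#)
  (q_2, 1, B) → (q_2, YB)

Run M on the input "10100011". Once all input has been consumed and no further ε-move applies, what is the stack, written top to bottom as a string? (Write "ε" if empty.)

(q_0, 10100011, #) ⊢ (q_0, 0100011, Y#) ⊢ (q_0, 100011, B#) ⊢ (q_1, 00011, BB#) ⊢ (q_1, 0011, B#) ⊢ (q_1, 011, #) ⊢ (q_0, 11, #) ⊢ (q_0, 1, Y#) ⊢ (q_0, ε, YY#)
All input consumed in state q_0 with stack YY#.

YY#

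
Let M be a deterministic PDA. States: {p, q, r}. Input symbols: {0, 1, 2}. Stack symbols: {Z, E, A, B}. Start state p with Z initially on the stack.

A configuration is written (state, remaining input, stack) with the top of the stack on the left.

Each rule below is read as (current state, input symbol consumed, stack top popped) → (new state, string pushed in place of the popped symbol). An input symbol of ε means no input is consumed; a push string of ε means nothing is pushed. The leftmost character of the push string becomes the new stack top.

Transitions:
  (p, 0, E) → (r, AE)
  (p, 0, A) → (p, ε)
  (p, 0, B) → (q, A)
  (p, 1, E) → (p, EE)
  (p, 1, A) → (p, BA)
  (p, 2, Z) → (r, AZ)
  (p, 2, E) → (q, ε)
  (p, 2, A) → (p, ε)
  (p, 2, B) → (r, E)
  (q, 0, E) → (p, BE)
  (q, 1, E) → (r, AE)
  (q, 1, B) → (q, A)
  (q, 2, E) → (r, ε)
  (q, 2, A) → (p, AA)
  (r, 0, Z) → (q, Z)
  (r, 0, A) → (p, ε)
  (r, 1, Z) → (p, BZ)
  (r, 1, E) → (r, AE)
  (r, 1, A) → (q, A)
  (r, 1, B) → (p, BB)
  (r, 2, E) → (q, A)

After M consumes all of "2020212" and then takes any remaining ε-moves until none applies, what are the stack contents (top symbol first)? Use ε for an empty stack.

AAZ

(p, 2020212, Z)
  read 2, top Z: go to r, push AZ → (r, 020212, AZ)
  read 0, top A: go to p, push ε → (p, 20212, Z)
  read 2, top Z: go to r, push AZ → (r, 0212, AZ)
  read 0, top A: go to p, push ε → (p, 212, Z)
  read 2, top Z: go to r, push AZ → (r, 12, AZ)
  read 1, top A: go to q, push A → (q, 2, AZ)
  read 2, top A: go to p, push AA → (p, ε, AAZ)
All input consumed in state p with stack AAZ.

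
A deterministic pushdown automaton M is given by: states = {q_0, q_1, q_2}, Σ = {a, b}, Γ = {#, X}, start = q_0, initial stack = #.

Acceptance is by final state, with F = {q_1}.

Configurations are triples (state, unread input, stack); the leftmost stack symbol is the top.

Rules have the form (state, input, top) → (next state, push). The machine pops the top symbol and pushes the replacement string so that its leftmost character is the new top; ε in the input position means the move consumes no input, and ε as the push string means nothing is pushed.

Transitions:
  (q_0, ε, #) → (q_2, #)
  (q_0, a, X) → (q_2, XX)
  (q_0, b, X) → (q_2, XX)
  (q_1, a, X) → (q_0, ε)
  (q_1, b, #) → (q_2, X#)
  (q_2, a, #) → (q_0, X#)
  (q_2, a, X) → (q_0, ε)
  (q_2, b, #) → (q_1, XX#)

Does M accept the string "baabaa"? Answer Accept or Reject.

Reject

(q_0, baabaa, #) ⊢ (q_2, baabaa, #) ⊢ (q_1, aabaa, XX#) ⊢ (q_0, abaa, X#) ⊢ (q_2, baa, XX#)
No transition applies at (q_2, baa, XX#); input not fully consumed.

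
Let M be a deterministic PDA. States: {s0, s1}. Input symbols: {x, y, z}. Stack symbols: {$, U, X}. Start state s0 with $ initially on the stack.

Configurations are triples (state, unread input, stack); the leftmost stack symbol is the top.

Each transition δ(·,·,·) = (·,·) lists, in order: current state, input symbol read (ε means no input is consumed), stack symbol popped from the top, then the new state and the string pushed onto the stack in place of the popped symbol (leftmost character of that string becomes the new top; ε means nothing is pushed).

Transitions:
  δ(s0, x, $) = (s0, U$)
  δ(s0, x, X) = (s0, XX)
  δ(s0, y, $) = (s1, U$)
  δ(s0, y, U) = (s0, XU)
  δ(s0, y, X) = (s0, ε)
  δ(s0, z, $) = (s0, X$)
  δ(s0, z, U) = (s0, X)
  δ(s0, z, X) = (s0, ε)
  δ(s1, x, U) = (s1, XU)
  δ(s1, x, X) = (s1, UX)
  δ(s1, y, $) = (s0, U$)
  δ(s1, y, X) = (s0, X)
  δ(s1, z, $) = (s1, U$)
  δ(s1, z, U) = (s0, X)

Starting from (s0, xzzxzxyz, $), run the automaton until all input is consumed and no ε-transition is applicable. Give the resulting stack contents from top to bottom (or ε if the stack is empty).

(s0, xzzxzxyz, $)
  read x, top $: go to s0, push U$ → (s0, zzxzxyz, U$)
  read z, top U: go to s0, push X → (s0, zxzxyz, X$)
  read z, top X: go to s0, push ε → (s0, xzxyz, $)
  read x, top $: go to s0, push U$ → (s0, zxyz, U$)
  read z, top U: go to s0, push X → (s0, xyz, X$)
  read x, top X: go to s0, push XX → (s0, yz, XX$)
  read y, top X: go to s0, push ε → (s0, z, X$)
  read z, top X: go to s0, push ε → (s0, ε, $)
All input consumed in state s0 with stack $.

$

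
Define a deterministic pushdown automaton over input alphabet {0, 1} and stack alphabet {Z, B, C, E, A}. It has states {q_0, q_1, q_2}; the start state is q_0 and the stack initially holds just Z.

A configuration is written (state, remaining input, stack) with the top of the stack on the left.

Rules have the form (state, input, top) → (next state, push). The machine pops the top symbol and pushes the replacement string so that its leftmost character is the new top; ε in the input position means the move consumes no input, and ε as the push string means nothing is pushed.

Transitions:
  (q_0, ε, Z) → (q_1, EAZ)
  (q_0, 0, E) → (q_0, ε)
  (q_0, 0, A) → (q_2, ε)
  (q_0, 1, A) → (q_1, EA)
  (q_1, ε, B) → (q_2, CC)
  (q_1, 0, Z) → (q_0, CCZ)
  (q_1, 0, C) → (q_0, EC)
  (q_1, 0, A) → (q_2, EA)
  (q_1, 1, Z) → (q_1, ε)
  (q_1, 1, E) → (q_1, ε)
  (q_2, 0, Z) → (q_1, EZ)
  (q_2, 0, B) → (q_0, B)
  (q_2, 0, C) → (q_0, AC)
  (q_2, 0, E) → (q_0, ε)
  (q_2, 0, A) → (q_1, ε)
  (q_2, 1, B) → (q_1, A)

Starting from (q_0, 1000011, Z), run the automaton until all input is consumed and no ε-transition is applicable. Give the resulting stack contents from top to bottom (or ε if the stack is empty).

(q_0, 1000011, Z) ⊢ (q_1, 1000011, EAZ) ⊢ (q_1, 000011, AZ) ⊢ (q_2, 00011, EAZ) ⊢ (q_0, 0011, AZ) ⊢ (q_2, 011, Z) ⊢ (q_1, 11, EZ) ⊢ (q_1, 1, Z) ⊢ (q_1, ε, ε)
All input consumed in state q_1 with stack ε.

ε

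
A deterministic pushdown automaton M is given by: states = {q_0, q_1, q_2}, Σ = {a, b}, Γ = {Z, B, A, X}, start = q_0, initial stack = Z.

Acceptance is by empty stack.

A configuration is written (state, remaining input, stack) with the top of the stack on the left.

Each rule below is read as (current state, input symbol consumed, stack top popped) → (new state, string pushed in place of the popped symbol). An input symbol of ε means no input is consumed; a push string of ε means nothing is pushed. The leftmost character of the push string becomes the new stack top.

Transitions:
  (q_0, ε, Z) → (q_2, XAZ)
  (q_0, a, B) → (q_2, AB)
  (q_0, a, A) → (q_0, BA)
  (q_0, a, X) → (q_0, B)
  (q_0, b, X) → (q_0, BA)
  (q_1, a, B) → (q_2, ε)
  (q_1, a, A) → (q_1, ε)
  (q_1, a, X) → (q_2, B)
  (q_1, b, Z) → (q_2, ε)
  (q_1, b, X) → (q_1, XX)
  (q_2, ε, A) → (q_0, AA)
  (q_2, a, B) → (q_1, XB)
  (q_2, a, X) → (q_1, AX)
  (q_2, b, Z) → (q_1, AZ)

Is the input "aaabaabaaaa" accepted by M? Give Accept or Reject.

(q_0, aaabaabaaaa, Z) ⊢ (q_2, aaabaabaaaa, XAZ) ⊢ (q_1, aabaabaaaa, AXAZ) ⊢ (q_1, abaabaaaa, XAZ) ⊢ (q_2, baabaaaa, BAZ)
No transition applies at (q_2, baabaaaa, BAZ); input not fully consumed.

Reject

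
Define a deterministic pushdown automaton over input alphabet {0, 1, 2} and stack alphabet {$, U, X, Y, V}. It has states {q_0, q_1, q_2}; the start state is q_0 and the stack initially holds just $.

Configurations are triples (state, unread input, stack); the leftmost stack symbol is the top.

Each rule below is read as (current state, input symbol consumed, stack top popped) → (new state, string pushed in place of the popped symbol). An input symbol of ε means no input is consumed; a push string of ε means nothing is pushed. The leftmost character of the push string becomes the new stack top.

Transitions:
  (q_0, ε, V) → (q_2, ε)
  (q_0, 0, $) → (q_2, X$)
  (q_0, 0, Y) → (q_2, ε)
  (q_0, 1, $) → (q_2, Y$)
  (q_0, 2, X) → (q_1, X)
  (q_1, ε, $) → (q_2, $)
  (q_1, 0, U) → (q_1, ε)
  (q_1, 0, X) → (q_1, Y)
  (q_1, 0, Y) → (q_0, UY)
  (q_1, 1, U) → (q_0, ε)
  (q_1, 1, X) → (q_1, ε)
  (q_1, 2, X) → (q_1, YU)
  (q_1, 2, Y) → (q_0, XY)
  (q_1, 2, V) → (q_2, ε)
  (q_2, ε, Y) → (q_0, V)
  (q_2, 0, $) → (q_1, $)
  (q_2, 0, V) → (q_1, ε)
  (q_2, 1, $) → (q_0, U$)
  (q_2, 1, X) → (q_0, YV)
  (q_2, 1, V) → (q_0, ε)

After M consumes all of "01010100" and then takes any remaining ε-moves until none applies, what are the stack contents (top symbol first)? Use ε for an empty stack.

(q_0, 01010100, $)
  read 0, top $: go to q_2, push X$ → (q_2, 1010100, X$)
  read 1, top X: go to q_0, push YV → (q_0, 010100, YV$)
  read 0, top Y: go to q_2, push ε → (q_2, 10100, V$)
  read 1, top V: go to q_0, push ε → (q_0, 0100, $)
  read 0, top $: go to q_2, push X$ → (q_2, 100, X$)
  read 1, top X: go to q_0, push YV → (q_0, 00, YV$)
  read 0, top Y: go to q_2, push ε → (q_2, 0, V$)
  read 0, top V: go to q_1, push ε → (q_1, ε, $)
  ε-move, top $: go to q_2, push $ → (q_2, ε, $)
All input consumed in state q_2 with stack $.

$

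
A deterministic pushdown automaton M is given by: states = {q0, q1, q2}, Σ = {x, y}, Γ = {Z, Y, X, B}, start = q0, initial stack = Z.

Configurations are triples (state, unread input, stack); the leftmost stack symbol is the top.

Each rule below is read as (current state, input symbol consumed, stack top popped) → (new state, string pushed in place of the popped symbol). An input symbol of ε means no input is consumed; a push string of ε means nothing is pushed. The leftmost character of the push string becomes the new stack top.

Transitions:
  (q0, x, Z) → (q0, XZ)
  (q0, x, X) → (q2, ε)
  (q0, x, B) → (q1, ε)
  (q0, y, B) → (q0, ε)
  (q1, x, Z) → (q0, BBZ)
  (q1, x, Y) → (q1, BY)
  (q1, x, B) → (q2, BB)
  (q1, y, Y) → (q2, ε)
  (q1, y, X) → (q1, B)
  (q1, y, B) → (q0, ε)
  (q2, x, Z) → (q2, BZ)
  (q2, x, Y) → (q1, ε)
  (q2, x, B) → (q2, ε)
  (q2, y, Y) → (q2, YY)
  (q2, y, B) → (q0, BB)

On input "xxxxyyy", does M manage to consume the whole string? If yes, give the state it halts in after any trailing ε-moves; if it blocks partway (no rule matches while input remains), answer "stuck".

stuck

(q0, xxxxyyy, Z)
  read x, top Z: go to q0, push XZ → (q0, xxxyyy, XZ)
  read x, top X: go to q2, push ε → (q2, xxyyy, Z)
  read x, top Z: go to q2, push BZ → (q2, xyyy, BZ)
  read x, top B: go to q2, push ε → (q2, yyy, Z)
No transition for (q2, y, top Z); M blocks with input yyy remaining.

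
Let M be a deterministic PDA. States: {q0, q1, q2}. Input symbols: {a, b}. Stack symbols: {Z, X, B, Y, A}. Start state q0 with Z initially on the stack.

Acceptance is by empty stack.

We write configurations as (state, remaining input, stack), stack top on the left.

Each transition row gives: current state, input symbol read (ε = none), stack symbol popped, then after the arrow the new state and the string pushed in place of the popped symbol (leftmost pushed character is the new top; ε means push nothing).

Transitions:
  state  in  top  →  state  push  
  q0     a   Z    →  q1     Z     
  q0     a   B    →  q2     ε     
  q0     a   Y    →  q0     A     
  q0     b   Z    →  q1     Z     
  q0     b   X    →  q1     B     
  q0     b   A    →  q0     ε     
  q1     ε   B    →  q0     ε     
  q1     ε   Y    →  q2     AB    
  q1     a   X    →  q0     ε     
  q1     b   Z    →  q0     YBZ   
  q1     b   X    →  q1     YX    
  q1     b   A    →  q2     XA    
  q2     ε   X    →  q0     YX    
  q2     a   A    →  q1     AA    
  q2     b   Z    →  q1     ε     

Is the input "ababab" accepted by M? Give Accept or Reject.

Accept

(q0, ababab, Z)
  read a, top Z: go to q1, push Z → (q1, babab, Z)
  read b, top Z: go to q0, push YBZ → (q0, abab, YBZ)
  read a, top Y: go to q0, push A → (q0, bab, ABZ)
  read b, top A: go to q0, push ε → (q0, ab, BZ)
  read a, top B: go to q2, push ε → (q2, b, Z)
  read b, top Z: go to q1, push ε → (q1, ε, ε)
All input consumed and the stack is empty.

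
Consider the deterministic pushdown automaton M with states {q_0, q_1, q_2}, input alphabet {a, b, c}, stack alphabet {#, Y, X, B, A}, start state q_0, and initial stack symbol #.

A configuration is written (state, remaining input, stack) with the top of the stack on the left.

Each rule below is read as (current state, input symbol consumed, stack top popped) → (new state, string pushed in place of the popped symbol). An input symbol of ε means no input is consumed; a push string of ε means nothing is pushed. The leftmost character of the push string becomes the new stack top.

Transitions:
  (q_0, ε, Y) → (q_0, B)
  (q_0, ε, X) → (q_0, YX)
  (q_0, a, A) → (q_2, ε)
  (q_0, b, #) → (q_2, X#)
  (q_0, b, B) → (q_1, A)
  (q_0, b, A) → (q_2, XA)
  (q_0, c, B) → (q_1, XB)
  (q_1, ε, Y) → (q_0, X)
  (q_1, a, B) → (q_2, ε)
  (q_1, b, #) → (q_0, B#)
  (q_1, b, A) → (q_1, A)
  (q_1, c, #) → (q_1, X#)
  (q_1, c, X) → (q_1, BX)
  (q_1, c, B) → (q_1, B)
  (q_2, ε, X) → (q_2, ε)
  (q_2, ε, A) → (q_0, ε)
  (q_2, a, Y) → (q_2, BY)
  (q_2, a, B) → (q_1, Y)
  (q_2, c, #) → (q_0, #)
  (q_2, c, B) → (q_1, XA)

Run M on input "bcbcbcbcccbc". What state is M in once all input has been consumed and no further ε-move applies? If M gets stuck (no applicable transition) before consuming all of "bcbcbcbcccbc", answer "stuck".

(q_0, bcbcbcbcccbc, #)
  read b, top #: go to q_2, push X# → (q_2, cbcbcbcccbc, X#)
  ε-move, top X: go to q_2, push ε → (q_2, cbcbcbcccbc, #)
  read c, top #: go to q_0, push # → (q_0, bcbcbcccbc, #)
  read b, top #: go to q_2, push X# → (q_2, cbcbcccbc, X#)
  ε-move, top X: go to q_2, push ε → (q_2, cbcbcccbc, #)
  read c, top #: go to q_0, push # → (q_0, bcbcccbc, #)
  read b, top #: go to q_2, push X# → (q_2, cbcccbc, X#)
  ε-move, top X: go to q_2, push ε → (q_2, cbcccbc, #)
  read c, top #: go to q_0, push # → (q_0, bcccbc, #)
  read b, top #: go to q_2, push X# → (q_2, cccbc, X#)
  ε-move, top X: go to q_2, push ε → (q_2, cccbc, #)
  read c, top #: go to q_0, push # → (q_0, ccbc, #)
No transition for (q_0, c, top #); M blocks with input ccbc remaining.

stuck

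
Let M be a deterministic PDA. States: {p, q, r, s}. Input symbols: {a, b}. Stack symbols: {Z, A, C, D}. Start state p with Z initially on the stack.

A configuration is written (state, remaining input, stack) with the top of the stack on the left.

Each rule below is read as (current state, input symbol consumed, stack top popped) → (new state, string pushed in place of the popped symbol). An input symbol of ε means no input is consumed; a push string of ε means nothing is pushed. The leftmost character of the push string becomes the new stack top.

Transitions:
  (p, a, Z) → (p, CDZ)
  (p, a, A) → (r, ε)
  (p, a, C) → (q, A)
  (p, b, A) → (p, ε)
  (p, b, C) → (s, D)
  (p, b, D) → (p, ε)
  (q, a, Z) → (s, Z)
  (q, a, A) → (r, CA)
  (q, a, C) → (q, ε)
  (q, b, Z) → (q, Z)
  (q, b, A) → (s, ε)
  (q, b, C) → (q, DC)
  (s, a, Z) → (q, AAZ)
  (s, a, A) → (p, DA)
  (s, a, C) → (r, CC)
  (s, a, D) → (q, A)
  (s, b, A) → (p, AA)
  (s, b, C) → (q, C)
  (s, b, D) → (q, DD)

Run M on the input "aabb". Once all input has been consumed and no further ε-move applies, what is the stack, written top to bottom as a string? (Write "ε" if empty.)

DDZ

(p, aabb, Z)
  read a, top Z: go to p, push CDZ → (p, abb, CDZ)
  read a, top C: go to q, push A → (q, bb, ADZ)
  read b, top A: go to s, push ε → (s, b, DZ)
  read b, top D: go to q, push DD → (q, ε, DDZ)
All input consumed in state q with stack DDZ.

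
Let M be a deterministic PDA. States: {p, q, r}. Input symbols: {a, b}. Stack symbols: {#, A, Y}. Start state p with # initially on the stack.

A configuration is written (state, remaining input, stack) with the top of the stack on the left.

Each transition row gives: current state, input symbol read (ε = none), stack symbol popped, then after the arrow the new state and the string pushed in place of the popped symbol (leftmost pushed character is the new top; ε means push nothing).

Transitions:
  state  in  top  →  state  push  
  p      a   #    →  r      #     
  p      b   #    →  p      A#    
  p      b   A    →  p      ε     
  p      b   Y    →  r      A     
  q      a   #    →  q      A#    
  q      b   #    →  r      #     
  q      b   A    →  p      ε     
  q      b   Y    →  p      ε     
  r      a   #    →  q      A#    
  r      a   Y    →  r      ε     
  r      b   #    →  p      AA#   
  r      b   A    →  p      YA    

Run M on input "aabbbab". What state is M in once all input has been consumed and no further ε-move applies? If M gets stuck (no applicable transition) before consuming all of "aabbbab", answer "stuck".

p

(p, aabbbab, #)
  read a, top #: go to r, push # → (r, abbbab, #)
  read a, top #: go to q, push A# → (q, bbbab, A#)
  read b, top A: go to p, push ε → (p, bbab, #)
  read b, top #: go to p, push A# → (p, bab, A#)
  read b, top A: go to p, push ε → (p, ab, #)
  read a, top #: go to r, push # → (r, b, #)
  read b, top #: go to p, push AA# → (p, ε, AA#)
All input consumed; M is in state p.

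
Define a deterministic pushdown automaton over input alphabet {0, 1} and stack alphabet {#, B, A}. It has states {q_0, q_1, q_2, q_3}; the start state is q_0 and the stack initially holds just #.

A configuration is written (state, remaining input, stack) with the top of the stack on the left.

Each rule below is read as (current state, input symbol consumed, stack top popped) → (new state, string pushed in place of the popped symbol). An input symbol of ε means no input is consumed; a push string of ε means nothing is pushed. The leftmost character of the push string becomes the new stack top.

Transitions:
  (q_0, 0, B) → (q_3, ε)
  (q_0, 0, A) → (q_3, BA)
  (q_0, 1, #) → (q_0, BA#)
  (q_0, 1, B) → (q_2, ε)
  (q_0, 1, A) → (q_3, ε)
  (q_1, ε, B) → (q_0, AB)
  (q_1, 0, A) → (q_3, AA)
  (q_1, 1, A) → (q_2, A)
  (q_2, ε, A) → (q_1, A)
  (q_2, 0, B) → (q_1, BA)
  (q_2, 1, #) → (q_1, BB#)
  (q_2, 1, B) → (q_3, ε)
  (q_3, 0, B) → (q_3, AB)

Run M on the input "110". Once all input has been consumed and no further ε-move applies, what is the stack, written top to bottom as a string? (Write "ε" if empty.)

AA#

(q_0, 110, #) ⊢ (q_0, 10, BA#) ⊢ (q_2, 0, A#) ⊢ (q_1, 0, A#) ⊢ (q_3, ε, AA#)
All input consumed in state q_3 with stack AA#.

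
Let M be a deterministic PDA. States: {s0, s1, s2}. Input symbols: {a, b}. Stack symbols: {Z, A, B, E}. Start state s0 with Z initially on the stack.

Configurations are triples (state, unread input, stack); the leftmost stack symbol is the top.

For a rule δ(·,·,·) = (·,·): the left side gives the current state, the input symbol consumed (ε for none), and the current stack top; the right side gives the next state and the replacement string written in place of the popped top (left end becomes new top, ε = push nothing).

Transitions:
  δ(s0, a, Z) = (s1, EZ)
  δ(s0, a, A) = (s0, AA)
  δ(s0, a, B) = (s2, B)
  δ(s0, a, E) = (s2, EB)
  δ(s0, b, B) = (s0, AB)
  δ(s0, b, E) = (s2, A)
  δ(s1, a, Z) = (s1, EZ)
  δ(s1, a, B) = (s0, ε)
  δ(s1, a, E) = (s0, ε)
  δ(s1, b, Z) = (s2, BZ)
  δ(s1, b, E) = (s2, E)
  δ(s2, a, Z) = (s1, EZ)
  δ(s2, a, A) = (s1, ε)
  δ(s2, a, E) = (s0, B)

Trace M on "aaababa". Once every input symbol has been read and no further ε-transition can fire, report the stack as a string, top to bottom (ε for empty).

(s0, aaababa, Z)
  read a, top Z: go to s1, push EZ → (s1, aababa, EZ)
  read a, top E: go to s0, push ε → (s0, ababa, Z)
  read a, top Z: go to s1, push EZ → (s1, baba, EZ)
  read b, top E: go to s2, push E → (s2, aba, EZ)
  read a, top E: go to s0, push B → (s0, ba, BZ)
  read b, top B: go to s0, push AB → (s0, a, ABZ)
  read a, top A: go to s0, push AA → (s0, ε, AABZ)
All input consumed in state s0 with stack AABZ.

AABZ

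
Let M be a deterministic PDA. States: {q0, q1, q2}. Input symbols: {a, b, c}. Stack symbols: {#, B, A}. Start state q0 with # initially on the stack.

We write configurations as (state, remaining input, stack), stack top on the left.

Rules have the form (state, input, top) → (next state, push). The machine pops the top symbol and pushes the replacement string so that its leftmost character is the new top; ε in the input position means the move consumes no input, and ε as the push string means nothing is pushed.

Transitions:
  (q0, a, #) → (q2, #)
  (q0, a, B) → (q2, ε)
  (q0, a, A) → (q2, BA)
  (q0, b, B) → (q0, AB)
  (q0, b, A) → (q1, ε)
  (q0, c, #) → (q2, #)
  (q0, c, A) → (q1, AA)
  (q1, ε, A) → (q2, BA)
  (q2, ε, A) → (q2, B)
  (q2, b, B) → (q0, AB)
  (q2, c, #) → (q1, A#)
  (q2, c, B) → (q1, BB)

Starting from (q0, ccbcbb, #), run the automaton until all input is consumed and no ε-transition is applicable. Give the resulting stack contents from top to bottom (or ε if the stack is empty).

BAABA#

(q0, ccbcbb, #) ⊢ (q2, cbcbb, #) ⊢ (q1, bcbb, A#) ⊢ (q2, bcbb, BA#) ⊢ (q0, cbb, ABA#) ⊢ (q1, bb, AABA#) ⊢ (q2, bb, BAABA#) ⊢ (q0, b, ABAABA#) ⊢ (q1, ε, BAABA#)
All input consumed in state q1 with stack BAABA#.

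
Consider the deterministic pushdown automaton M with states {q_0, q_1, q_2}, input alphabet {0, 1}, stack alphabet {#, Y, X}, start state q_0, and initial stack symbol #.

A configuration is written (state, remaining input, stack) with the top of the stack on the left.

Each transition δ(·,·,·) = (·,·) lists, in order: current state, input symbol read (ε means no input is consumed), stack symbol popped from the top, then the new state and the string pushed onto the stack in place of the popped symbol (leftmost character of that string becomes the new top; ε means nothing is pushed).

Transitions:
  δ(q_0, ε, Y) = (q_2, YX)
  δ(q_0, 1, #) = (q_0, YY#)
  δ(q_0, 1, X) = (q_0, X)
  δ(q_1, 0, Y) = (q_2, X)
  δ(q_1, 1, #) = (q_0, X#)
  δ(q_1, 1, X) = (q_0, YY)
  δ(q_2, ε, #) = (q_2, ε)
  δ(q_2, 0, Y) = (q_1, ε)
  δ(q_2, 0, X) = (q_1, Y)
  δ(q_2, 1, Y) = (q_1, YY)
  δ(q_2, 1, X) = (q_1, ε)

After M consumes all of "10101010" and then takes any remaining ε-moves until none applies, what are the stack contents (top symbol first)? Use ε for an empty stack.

(q_0, 10101010, #) ⊢ (q_0, 0101010, YY#) ⊢ (q_2, 0101010, YXY#) ⊢ (q_1, 101010, XY#) ⊢ (q_0, 01010, YYY#) ⊢ (q_2, 01010, YXYY#) ⊢ (q_1, 1010, XYY#) ⊢ (q_0, 010, YYYY#) ⊢ (q_2, 010, YXYYY#) ⊢ (q_1, 10, XYYY#) ⊢ (q_0, 0, YYYYY#) ⊢ (q_2, 0, YXYYYY#) ⊢ (q_1, ε, XYYYY#)
All input consumed in state q_1 with stack XYYYY#.

XYYYY#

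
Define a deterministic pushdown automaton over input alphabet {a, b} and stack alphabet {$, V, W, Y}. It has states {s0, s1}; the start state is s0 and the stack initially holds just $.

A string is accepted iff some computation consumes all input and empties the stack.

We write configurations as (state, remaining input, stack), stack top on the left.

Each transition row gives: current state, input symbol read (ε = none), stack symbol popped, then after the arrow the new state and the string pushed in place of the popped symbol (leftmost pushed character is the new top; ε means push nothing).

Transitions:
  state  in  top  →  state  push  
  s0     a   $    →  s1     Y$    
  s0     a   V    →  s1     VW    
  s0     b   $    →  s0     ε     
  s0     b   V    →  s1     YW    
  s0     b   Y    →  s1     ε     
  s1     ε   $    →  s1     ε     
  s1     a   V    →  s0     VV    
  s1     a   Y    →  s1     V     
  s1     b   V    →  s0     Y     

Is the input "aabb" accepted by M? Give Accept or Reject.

(s0, aabb, $)
  read a, top $: go to s1, push Y$ → (s1, abb, Y$)
  read a, top Y: go to s1, push V → (s1, bb, V$)
  read b, top V: go to s0, push Y → (s0, b, Y$)
  read b, top Y: go to s1, push ε → (s1, ε, $)
  ε-move, top $: go to s1, push ε → (s1, ε, ε)
All input consumed and the stack is empty.

Accept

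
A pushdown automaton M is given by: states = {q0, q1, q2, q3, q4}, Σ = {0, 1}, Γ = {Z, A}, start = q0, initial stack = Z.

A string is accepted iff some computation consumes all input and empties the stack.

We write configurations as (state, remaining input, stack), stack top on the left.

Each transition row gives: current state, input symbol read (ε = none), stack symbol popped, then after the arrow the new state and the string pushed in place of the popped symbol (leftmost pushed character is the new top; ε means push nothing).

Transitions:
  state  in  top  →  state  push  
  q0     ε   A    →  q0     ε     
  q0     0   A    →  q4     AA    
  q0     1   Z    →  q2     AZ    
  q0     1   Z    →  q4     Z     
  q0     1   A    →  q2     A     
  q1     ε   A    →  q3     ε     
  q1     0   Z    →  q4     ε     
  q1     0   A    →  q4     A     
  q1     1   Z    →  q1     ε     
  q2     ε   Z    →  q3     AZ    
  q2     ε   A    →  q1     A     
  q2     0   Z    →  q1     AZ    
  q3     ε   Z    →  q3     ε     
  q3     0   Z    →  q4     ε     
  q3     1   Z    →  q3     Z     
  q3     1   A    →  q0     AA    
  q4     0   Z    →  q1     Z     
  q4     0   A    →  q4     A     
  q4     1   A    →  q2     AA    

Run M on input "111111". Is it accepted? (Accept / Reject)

One accepting computation: (q0, 111111, Z) ⊢ (q2, 11111, AZ) ⊢ (q1, 11111, AZ) ⊢ (q3, 11111, Z) ⊢ (q3, 1111, Z) ⊢ (q3, 111, Z) ⊢ (q3, 11, Z) ⊢ (q3, 1, Z) ⊢ (q3, ε, Z) ⊢ (q3, ε, ε)
All input consumed and the stack is empty.

Accept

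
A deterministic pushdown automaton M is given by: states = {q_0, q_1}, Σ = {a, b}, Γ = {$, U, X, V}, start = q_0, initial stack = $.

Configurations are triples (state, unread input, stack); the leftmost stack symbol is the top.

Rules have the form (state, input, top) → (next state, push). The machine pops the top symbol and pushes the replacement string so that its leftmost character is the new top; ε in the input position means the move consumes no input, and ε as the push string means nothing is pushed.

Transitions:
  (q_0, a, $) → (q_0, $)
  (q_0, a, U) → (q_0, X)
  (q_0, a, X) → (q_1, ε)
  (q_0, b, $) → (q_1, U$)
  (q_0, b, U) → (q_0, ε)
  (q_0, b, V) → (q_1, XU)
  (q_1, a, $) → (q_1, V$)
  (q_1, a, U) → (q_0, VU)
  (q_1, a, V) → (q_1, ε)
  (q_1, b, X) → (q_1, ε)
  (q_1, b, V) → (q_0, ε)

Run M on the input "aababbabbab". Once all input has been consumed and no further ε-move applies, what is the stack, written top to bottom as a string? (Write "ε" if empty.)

XUUUU$

(q_0, aababbabbab, $) ⊢ (q_0, ababbabbab, $) ⊢ (q_0, babbabbab, $) ⊢ (q_1, abbabbab, U$) ⊢ (q_0, bbabbab, VU$) ⊢ (q_1, babbab, XUU$) ⊢ (q_1, abbab, UU$) ⊢ (q_0, bbab, VUU$) ⊢ (q_1, bab, XUUU$) ⊢ (q_1, ab, UUU$) ⊢ (q_0, b, VUUU$) ⊢ (q_1, ε, XUUUU$)
All input consumed in state q_1 with stack XUUUU$.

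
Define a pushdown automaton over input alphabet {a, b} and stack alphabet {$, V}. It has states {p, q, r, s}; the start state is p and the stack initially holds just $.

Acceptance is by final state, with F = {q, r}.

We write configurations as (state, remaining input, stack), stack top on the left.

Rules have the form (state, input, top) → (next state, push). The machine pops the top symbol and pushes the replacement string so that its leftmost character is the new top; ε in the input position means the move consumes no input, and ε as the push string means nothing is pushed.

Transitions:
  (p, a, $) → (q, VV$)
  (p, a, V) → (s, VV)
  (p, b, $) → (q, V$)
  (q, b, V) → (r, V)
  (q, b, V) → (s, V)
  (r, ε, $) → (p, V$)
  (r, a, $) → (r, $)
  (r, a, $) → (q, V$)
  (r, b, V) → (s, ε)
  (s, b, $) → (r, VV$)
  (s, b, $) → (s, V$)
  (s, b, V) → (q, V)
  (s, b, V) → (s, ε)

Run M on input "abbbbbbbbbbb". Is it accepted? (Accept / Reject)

Accept

One accepting computation: (p, abbbbbbbbbbb, $) ⊢ (q, bbbbbbbbbbb, VV$) ⊢ (r, bbbbbbbbbb, VV$) ⊢ (s, bbbbbbbbb, V$) ⊢ (q, bbbbbbbb, V$) ⊢ (r, bbbbbbb, V$) ⊢ (s, bbbbbb, $) ⊢ (r, bbbbb, VV$) ⊢ (s, bbbb, V$) ⊢ (q, bbb, V$) ⊢ (r, bb, V$) ⊢ (s, b, $) ⊢ (r, ε, VV$)
All input consumed and state r ∈ F.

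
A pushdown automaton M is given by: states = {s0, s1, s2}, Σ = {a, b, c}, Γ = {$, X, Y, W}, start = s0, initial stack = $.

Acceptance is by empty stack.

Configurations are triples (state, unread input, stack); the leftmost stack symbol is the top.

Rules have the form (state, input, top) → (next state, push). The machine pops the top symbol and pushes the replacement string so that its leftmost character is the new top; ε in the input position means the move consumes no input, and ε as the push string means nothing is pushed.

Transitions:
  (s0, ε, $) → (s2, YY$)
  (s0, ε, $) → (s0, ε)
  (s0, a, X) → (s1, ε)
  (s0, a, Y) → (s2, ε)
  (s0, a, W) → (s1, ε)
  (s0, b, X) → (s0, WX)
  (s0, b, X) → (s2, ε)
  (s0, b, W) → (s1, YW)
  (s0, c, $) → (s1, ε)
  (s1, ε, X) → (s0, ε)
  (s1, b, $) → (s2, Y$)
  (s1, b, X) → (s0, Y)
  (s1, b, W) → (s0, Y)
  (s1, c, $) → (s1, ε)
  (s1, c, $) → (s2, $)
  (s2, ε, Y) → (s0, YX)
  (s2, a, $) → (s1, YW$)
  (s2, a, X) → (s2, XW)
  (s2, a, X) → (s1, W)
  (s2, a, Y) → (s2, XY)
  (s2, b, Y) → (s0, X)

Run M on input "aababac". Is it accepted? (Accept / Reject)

One accepting computation: (s0, aababac, $) ⊢ (s2, aababac, YY$) ⊢ (s0, aababac, YXY$) ⊢ (s2, ababac, XY$) ⊢ (s1, babac, WY$) ⊢ (s0, abac, YY$) ⊢ (s2, bac, Y$) ⊢ (s0, ac, X$) ⊢ (s1, c, $) ⊢ (s1, ε, ε)
All input consumed and the stack is empty.

Accept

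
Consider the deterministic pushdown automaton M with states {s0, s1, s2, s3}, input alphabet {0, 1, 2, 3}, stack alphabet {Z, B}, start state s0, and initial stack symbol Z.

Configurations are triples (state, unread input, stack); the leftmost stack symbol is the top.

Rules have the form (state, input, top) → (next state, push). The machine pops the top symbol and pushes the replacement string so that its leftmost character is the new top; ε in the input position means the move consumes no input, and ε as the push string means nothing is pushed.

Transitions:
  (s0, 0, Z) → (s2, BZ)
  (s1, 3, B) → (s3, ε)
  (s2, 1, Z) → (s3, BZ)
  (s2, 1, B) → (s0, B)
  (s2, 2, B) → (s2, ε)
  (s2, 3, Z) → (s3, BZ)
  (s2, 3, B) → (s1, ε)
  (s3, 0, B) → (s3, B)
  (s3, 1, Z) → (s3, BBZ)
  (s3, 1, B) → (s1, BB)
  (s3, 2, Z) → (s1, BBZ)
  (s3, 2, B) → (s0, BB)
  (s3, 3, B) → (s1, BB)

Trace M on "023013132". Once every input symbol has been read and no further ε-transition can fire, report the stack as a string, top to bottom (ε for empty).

BBZ

(s0, 023013132, Z)
  read 0, top Z: go to s2, push BZ → (s2, 23013132, BZ)
  read 2, top B: go to s2, push ε → (s2, 3013132, Z)
  read 3, top Z: go to s3, push BZ → (s3, 013132, BZ)
  read 0, top B: go to s3, push B → (s3, 13132, BZ)
  read 1, top B: go to s1, push BB → (s1, 3132, BBZ)
  read 3, top B: go to s3, push ε → (s3, 132, BZ)
  read 1, top B: go to s1, push BB → (s1, 32, BBZ)
  read 3, top B: go to s3, push ε → (s3, 2, BZ)
  read 2, top B: go to s0, push BB → (s0, ε, BBZ)
All input consumed in state s0 with stack BBZ.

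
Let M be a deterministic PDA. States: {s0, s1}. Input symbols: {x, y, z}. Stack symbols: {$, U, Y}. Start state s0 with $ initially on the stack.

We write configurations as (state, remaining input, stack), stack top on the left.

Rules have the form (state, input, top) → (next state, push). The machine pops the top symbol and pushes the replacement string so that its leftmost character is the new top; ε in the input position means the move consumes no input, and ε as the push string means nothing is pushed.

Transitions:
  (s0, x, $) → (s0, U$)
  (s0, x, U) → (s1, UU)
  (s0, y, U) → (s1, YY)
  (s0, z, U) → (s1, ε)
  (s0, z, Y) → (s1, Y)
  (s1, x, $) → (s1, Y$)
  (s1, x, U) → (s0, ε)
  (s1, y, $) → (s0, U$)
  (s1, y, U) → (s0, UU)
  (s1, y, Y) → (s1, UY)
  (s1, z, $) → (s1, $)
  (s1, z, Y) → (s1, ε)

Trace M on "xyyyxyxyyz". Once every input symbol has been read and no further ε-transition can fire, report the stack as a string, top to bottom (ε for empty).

YUUUUUYY$

(s0, xyyyxyxyyz, $) ⊢ (s0, yyyxyxyyz, U$) ⊢ (s1, yyxyxyyz, YY$) ⊢ (s1, yxyxyyz, UYY$) ⊢ (s0, xyxyyz, UUYY$) ⊢ (s1, yxyyz, UUUYY$) ⊢ (s0, xyyz, UUUUYY$) ⊢ (s1, yyz, UUUUUYY$) ⊢ (s0, yz, UUUUUUYY$) ⊢ (s1, z, YYUUUUUYY$) ⊢ (s1, ε, YUUUUUYY$)
All input consumed in state s1 with stack YUUUUUYY$.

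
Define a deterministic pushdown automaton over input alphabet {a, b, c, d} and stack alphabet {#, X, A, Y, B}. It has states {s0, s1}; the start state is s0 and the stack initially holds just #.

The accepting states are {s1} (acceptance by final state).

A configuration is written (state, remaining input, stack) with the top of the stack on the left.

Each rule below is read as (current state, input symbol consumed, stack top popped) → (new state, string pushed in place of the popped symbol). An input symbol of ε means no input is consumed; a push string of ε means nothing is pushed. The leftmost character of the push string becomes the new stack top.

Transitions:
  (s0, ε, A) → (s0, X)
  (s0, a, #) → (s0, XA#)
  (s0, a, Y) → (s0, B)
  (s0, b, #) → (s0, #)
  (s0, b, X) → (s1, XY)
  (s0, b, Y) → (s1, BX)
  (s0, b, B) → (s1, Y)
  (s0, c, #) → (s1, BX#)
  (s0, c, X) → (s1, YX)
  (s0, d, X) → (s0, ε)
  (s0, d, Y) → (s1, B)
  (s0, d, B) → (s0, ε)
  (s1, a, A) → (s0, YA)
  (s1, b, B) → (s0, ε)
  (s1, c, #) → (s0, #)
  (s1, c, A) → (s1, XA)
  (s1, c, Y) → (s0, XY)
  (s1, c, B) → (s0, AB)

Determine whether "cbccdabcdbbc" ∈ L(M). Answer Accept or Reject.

(s0, cbccdabcdbbc, #) ⊢ (s1, bccdabcdbbc, BX#) ⊢ (s0, ccdabcdbbc, X#) ⊢ (s1, cdabcdbbc, YX#) ⊢ (s0, dabcdbbc, XYX#) ⊢ (s0, abcdbbc, YX#) ⊢ (s0, bcdbbc, BX#) ⊢ (s1, cdbbc, YX#) ⊢ (s0, dbbc, XYX#) ⊢ (s0, bbc, YX#) ⊢ (s1, bc, BXX#) ⊢ (s0, c, XX#) ⊢ (s1, ε, YXX#)
All input consumed; state s1 ∈ F.

Accept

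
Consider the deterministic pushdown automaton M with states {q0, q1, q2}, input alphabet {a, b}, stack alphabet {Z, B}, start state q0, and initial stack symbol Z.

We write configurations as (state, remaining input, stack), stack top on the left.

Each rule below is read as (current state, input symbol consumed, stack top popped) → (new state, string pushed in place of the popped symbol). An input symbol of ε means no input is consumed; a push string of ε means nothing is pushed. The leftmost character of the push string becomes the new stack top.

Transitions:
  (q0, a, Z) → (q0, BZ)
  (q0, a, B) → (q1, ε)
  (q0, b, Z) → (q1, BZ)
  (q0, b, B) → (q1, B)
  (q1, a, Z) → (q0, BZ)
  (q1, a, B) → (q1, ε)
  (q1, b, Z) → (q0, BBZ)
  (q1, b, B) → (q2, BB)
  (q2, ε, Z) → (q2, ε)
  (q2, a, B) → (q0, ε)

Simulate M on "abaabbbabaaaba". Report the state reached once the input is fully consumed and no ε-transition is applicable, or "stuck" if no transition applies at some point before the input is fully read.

(q0, abaabbbabaaaba, Z) ⊢ (q0, baabbbabaaaba, BZ) ⊢ (q1, aabbbabaaaba, BZ) ⊢ (q1, abbbabaaaba, Z) ⊢ (q0, bbbabaaaba, BZ) ⊢ (q1, bbabaaaba, BZ) ⊢ (q2, babaaaba, BBZ)
No transition for (q2, b, top B); M blocks with input babaaaba remaining.

stuck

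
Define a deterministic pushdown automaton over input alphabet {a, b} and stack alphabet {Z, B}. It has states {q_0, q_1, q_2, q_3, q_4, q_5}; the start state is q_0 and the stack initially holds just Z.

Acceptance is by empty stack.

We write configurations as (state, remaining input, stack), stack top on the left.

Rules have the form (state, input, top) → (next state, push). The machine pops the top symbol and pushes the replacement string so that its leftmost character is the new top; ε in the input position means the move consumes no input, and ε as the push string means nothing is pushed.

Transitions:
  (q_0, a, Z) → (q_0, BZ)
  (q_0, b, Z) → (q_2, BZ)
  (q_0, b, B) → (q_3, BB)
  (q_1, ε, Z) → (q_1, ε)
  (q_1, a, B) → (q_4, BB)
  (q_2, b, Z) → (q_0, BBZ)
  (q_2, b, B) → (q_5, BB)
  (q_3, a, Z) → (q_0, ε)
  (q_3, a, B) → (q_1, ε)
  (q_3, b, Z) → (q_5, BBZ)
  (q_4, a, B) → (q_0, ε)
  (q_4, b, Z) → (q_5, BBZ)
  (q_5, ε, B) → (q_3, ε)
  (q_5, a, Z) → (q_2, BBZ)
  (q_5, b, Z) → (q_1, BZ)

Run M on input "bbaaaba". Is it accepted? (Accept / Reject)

(q_0, bbaaaba, Z)
  read b, top Z: go to q_2, push BZ → (q_2, baaaba, BZ)
  read b, top B: go to q_5, push BB → (q_5, aaaba, BBZ)
  ε-move, top B: go to q_3, push ε → (q_3, aaaba, BZ)
  read a, top B: go to q_1, push ε → (q_1, aaba, Z)
  ε-move, top Z: go to q_1, push ε → (q_1, aaba, ε)
No transition applies at (q_1, aaba, ε); input not fully consumed.

Reject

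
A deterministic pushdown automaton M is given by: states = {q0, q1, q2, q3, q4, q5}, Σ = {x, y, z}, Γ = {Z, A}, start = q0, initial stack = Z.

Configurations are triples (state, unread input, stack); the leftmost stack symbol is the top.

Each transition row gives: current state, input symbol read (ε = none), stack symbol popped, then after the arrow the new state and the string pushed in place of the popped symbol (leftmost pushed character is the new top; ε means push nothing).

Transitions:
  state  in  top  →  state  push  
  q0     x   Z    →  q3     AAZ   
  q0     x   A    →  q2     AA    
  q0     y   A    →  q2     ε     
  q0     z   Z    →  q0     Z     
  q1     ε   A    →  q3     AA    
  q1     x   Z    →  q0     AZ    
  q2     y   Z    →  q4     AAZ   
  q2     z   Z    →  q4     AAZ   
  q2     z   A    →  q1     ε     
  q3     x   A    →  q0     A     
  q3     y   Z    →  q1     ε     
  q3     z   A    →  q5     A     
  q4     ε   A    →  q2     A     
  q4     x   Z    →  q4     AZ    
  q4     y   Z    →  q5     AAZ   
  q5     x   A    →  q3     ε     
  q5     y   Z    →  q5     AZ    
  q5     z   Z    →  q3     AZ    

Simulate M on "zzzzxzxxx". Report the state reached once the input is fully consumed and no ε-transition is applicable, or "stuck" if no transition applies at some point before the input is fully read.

(q0, zzzzxzxxx, Z)
  read z, top Z: go to q0, push Z → (q0, zzzxzxxx, Z)
  read z, top Z: go to q0, push Z → (q0, zzxzxxx, Z)
  read z, top Z: go to q0, push Z → (q0, zxzxxx, Z)
  read z, top Z: go to q0, push Z → (q0, xzxxx, Z)
  read x, top Z: go to q3, push AAZ → (q3, zxxx, AAZ)
  read z, top A: go to q5, push A → (q5, xxx, AAZ)
  read x, top A: go to q3, push ε → (q3, xx, AZ)
  read x, top A: go to q0, push A → (q0, x, AZ)
  read x, top A: go to q2, push AA → (q2, ε, AAZ)
All input consumed; M is in state q2.

q2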